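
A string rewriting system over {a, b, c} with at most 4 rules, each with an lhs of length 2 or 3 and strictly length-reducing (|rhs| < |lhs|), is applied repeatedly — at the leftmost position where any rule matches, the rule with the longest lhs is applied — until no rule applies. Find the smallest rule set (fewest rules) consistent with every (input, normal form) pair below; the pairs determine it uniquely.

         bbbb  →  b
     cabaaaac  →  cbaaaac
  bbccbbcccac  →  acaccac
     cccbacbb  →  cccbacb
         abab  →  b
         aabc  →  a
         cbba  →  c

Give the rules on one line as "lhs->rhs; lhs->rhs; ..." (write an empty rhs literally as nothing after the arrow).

  | bbbb => bbb => bb => b
  | cabaaaac => cbaaaac
  | bbccbbcccac => bccbbcccac => acbbcccac => acbcccac => acaccac
  | cccbacbb => cccbacb

ab->b; bb->b; bba->; bc->a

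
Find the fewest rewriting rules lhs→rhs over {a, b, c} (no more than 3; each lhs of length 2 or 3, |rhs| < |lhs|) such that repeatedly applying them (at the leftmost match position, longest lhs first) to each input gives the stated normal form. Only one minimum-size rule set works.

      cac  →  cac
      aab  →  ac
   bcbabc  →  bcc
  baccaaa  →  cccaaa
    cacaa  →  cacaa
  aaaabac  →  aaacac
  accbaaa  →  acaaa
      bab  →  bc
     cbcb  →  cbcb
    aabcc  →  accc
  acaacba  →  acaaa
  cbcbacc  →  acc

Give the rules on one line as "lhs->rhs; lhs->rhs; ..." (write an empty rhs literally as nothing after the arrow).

  | cac
  | aab => ac
  | bcbabc => babc => bcc
  | baccaaa => cccaaa

ab->c; bac->cc; cba->a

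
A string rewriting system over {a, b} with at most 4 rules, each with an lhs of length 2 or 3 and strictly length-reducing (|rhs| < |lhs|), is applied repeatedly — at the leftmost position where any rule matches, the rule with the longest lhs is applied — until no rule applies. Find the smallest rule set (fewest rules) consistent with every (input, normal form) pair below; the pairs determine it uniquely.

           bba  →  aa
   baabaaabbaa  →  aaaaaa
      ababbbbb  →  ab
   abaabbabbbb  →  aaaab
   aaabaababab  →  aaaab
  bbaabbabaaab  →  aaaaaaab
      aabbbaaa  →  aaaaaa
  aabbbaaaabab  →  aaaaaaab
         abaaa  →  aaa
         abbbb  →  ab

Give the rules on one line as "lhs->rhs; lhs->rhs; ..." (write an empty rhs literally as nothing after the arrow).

  | bba => aa
  | baabaaabbaa => abaaabbaa => aaabbaa => aaaaaa
  | ababbbbb => abbbbb => abbbb => abbb => abb => ab
  | abaabbabbbb => aabbabbbb => aaaabbbb => aaaabbb => aaaabb => aaaab

ba->; bb->b; bba->aa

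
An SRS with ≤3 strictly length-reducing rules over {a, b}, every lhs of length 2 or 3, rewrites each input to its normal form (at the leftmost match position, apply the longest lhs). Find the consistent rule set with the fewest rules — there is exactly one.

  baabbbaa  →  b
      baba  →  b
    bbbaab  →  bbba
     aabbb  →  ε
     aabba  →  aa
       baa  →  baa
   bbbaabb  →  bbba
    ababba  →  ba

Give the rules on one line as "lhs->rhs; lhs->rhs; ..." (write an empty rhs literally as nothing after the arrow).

ab->; aba->ab; abb->

  | baabbbaa => babaa => baba => bab => b
  | baba => bab => b
  | bbbaab => bbba
  | aabbb => ab => ε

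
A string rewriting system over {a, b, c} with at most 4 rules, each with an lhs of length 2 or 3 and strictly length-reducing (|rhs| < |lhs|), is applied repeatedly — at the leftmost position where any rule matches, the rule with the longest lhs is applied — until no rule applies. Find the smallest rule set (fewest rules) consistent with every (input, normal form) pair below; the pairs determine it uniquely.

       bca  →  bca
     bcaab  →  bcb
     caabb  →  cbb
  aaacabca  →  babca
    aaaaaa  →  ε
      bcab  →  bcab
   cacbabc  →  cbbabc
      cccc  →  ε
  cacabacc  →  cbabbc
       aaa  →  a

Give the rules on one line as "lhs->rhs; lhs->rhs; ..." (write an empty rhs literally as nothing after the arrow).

  | bca
  | bcaab => bcb
  | caabb => cbb
  | aaacabca => acabca => babca

aa->; ac->b; cc->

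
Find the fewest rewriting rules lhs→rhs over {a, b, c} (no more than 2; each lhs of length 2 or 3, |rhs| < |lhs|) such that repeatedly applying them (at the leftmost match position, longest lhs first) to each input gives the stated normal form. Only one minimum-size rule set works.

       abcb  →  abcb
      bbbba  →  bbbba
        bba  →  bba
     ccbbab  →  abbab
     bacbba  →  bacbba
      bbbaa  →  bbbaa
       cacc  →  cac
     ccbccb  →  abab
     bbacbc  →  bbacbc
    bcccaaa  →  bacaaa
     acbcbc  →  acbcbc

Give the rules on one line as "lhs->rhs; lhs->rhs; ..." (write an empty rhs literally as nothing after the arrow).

  | abcb
  | bbbba
  | bba
  | ccbbab => abbab

acc->ac; cc->a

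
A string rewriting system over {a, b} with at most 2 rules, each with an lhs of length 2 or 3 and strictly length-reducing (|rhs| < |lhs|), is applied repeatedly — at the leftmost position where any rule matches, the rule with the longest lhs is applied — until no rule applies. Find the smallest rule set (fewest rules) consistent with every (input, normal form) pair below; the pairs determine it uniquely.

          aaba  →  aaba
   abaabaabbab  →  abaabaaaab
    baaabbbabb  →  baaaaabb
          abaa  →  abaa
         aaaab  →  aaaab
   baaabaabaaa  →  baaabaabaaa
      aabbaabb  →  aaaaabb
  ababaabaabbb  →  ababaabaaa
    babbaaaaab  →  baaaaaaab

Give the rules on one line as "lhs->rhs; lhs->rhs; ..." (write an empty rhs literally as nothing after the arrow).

bba->aa; bbb->a

  | aaba
  | abaabaabbab => abaabaaaab
  | baaabbbabb => baaaaabb
  | abaa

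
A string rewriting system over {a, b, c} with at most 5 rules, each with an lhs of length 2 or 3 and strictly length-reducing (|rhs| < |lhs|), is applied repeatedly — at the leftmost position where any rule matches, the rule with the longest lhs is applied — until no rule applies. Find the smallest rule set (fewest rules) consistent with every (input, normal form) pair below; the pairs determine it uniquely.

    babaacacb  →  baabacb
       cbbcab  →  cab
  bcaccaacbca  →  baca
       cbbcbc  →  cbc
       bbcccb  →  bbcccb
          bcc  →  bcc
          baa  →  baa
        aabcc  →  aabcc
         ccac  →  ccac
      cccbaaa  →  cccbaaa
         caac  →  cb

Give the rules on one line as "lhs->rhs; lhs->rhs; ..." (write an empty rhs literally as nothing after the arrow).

  | babaacacb => babcbacb => baabacb
  | cbbcab => cab
  | bcaccaacbca => bcacaacbca => bcaaacbca => baaacbca => bacbbca => baca
  | cbbcbc => cbc

aac->cb; bcb->ab; caa->aa; cbb->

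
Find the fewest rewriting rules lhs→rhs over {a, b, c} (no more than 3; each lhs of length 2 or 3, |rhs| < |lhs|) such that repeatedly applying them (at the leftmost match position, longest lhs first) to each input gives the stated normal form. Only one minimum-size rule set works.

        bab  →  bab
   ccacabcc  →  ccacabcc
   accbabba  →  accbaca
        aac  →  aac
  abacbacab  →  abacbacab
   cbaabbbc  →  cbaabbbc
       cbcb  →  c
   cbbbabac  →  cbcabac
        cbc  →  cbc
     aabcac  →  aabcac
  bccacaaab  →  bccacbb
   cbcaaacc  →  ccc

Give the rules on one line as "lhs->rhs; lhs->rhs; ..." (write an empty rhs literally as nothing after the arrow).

aaa->b; bba->ca; bcb->

  | bab
  | ccacabcc
  | accbabba => accbaca
  | aac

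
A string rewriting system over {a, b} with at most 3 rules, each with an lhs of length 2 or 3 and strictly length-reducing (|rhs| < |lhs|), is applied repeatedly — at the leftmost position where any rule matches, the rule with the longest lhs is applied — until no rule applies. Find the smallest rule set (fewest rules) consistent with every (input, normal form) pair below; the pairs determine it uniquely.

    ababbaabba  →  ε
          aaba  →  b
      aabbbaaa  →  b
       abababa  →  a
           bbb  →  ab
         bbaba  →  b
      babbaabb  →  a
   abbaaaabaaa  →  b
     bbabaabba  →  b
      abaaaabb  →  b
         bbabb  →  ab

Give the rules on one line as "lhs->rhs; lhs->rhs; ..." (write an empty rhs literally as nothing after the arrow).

  | ababbaabba => abbaabba => aaaabba => baabba => abba => aaa => ba => ε
  | aaba => bba => aa => b
  | aabbbaaa => bbbbaaa => abbaaa => aaaaa => baaa => aa => b
  | abababa => ababa => aba => a

aa->b; ba->; bb->a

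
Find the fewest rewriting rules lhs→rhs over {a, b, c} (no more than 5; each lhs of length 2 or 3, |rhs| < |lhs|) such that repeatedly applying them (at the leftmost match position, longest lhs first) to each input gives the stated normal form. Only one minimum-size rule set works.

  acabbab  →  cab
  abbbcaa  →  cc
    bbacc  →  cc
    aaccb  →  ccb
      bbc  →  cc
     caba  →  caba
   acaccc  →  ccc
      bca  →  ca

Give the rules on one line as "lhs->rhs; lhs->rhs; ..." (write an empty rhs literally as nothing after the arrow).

  | acabbab => babbab => bacab => bbab => cab
  | abbbcaa => acbcaa => bbcaa => ccaa => cc
  | bbacc => cacc => cbc => cc
  | aaccb => ccb

aa->; ac->b; bb->c; bc->c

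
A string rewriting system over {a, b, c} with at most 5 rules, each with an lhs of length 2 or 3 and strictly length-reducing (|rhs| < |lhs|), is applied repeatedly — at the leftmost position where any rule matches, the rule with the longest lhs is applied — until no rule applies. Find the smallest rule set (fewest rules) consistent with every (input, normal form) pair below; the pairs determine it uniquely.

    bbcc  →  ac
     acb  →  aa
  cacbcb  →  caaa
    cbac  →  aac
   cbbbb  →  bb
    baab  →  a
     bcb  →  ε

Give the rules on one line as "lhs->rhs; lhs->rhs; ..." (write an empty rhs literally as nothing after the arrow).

ab->; ba->a; bc->a; cb->a

  | bbcc => bac => ac
  | acb => aa
  | cacbcb => caacb => caaa
  | cbac => aac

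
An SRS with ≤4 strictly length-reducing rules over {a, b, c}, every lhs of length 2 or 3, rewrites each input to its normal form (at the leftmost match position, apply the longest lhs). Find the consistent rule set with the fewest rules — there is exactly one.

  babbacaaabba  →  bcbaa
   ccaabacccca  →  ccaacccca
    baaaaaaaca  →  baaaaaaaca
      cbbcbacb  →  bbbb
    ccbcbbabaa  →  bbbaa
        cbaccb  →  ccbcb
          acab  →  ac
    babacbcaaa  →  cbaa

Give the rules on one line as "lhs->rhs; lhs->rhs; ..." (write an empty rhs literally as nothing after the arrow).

  | babbacaaabba => bbacaaabba => bcbaaabba => bcbaaba => bcbaa
  | ccaabacccca => ccaacccca
  | baaaaaaaca
  | cbbcbacb => bbcbacb => bbccbb => bbcbb => bbbb

ab->; bac->cb; bca->ac; cbb->bb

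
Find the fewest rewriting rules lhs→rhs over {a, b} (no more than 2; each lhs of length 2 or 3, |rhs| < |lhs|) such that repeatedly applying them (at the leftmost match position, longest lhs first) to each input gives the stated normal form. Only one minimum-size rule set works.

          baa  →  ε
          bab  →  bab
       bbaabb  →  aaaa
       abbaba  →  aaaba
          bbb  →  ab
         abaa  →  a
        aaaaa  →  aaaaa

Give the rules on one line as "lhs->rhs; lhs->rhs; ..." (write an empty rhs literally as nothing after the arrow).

baa->; bb->a

  | baa => ε
  | bab
  | bbaabb => aaabb => aaaa
  | abbaba => aaaba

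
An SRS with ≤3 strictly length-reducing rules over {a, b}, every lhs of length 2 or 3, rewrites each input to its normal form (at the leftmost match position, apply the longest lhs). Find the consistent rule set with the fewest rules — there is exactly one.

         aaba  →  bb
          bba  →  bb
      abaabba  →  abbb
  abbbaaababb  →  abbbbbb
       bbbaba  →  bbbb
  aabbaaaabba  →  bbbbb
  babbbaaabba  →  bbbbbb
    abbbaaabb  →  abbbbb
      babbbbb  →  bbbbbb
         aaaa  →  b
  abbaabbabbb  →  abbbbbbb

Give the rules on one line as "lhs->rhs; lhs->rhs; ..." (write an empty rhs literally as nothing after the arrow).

  | aaba => bba => bb
  | bba => bb
  | abaabba => ababba => abbba => abbb
  | abbbaaababb => abbbaababb => abbbababb => abbbbabb => abbbbbb

aa->b; ba->b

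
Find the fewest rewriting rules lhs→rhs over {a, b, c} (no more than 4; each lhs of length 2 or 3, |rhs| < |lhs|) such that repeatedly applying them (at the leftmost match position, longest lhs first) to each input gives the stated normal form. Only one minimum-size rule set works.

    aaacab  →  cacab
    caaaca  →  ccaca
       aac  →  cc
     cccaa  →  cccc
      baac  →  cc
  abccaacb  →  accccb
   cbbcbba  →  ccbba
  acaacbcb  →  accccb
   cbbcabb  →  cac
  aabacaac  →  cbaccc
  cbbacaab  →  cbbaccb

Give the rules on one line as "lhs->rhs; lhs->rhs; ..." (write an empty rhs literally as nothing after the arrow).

aa->c; bbb->ac; bc->c; bca->

  | aaacab => cacab
  | caaaca => ccaca
  | aac => cc
  | cccaa => cccc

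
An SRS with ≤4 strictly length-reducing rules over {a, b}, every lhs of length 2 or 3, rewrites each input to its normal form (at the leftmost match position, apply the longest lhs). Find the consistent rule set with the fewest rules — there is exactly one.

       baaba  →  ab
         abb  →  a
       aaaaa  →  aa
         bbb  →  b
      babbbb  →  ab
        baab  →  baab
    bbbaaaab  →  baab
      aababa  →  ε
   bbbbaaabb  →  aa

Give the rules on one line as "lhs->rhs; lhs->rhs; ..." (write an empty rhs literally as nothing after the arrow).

aaa->aa; aba->bb; bab->a; bb->

  | baaba => babb => ab
  | abb => a
  | aaaaa => aaaa => aaa => aa
  | bbb => b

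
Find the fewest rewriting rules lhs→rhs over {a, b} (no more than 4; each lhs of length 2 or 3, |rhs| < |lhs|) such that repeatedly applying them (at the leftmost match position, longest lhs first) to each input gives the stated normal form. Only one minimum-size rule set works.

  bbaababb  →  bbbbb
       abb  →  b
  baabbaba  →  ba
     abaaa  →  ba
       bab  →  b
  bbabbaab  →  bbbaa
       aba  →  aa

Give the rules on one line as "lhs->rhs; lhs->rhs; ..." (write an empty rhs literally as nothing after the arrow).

aaa->b; ab->a; abb->b; bab->b

  | bbaababb => bbaaabb => bbbbb
  | abb => b
  | baabbaba => bababa => baba => ba
  | abaaa => aaaa => ba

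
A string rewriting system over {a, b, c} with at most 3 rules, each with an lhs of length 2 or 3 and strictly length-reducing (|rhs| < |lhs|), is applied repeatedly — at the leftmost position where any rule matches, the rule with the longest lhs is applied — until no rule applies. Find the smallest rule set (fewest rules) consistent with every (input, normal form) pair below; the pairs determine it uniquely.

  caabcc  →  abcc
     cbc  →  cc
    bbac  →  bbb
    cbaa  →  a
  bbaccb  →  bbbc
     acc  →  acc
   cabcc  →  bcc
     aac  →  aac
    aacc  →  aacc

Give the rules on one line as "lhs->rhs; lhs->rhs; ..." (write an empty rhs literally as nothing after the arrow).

bac->bb; ca->; cb->c

  | caabcc => abcc
  | cbc => cc
  | bbac => bbb
  | cbaa => caa => a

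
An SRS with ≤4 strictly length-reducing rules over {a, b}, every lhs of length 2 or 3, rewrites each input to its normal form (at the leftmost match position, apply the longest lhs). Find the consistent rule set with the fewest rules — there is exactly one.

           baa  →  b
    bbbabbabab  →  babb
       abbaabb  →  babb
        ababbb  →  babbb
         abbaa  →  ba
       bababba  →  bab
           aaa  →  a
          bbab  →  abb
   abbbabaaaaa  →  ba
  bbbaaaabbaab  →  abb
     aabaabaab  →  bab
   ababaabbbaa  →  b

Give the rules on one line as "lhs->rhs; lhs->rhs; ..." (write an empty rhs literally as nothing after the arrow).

  | baa => b
  | bbbabbabab => babbbabab => bababbab => bbabbab => abbbab => ababb => babb
  | abbaabb => aababb => babb
  | ababbb => babbb

aa->; aba->ba; bba->ab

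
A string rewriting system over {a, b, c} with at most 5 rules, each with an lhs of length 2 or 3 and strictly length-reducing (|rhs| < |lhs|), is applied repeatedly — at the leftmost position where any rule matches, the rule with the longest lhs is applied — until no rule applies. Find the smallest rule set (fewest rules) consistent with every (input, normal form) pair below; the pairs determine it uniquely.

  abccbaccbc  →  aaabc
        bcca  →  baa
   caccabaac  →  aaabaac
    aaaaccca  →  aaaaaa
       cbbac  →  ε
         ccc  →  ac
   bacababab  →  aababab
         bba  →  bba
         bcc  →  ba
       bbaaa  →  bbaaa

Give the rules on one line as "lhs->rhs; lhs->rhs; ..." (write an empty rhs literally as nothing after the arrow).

bac->cc; ca->a; cba->; cc->a

  | abccbaccbc => ababaccbc => abacccbc => accccbc => aaccbc => aaabc
  | bcca => baa
  | caccabaac => accabaac => aaabaac
  | aaaaccca => aaaaaca => aaaaaa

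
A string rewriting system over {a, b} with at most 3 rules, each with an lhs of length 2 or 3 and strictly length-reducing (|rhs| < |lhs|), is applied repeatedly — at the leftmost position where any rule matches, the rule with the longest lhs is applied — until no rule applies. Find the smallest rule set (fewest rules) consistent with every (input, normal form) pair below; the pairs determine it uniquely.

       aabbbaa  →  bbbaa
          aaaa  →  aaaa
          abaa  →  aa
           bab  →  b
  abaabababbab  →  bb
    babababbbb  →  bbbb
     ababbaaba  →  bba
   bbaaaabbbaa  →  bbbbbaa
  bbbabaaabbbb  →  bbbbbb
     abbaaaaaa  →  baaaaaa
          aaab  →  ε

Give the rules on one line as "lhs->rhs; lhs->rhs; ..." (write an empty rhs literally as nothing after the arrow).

  | aabbbaa => bbbaa
  | aaaa
  | abaa => aa
  | bab => b

aab->b; ab->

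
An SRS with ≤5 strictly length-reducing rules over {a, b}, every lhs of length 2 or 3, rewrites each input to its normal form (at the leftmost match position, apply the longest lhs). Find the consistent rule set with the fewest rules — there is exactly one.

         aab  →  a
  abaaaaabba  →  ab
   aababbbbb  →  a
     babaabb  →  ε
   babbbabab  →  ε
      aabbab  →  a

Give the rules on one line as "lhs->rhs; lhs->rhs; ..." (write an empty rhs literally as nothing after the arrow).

aab->a; ba->b; bb->; bba->bb

  | aab => a
  | abaaaaabba => abaaaabba => abaaabba => abaabba => ababba => abbba => aba => ab
  | aababbbbb => aabbbbb => abbbb => abb => a
  | babaabb => bbaabb => bbabb => bbbb => bb => ε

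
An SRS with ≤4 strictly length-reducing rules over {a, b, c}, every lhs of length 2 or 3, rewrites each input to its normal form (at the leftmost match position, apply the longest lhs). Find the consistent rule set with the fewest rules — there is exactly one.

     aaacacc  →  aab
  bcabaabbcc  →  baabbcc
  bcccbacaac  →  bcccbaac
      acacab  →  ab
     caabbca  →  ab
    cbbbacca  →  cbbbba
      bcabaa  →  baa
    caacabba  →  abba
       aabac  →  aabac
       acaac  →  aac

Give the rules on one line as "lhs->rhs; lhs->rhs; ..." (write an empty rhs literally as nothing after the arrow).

  | aaacacc => aaacc => aab
  | bcabaabbcc => baabbcc
  | bcccbacaac => bcccbaac
  | acacab => acab => ab

acc->b; bca->; ca->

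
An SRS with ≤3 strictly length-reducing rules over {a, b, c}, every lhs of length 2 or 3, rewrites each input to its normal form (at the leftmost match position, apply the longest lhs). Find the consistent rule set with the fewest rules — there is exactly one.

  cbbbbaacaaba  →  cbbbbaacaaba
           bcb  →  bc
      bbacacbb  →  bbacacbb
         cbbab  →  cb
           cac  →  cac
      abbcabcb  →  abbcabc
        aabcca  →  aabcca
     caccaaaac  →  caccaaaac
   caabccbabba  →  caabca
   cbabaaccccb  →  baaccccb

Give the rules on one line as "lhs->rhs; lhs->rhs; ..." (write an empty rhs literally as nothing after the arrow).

bab->; bcb->bc; cba->

  | cbbbbaacaaba
  | bcb => bc
  | bbacacbb
  | cbbab => cb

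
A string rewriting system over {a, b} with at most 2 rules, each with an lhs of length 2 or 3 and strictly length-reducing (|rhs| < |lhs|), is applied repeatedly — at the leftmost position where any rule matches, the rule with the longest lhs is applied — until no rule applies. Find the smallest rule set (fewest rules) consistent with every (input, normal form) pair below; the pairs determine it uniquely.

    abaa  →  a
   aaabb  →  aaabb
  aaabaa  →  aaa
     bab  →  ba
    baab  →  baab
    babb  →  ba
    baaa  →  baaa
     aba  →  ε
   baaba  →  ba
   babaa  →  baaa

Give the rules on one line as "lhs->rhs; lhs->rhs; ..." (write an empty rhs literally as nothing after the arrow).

aba->; bab->ba

  | abaa => a
  | aaabb
  | aaabaa => aaa
  | bab => ba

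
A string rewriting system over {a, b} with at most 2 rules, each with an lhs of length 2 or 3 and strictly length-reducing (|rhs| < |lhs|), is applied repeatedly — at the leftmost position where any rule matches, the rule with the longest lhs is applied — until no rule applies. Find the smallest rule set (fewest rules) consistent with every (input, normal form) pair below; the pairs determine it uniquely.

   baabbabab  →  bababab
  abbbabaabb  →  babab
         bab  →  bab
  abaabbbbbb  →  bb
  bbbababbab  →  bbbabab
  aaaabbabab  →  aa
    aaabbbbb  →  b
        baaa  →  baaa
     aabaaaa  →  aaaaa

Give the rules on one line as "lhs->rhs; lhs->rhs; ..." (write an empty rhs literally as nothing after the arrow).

  | baabbabab => bababab
  | abbbabaabb => babaabb => babab
  | bab
  | abaabbbbbb => ababbbbb => abbbb => bb

aab->a; abb->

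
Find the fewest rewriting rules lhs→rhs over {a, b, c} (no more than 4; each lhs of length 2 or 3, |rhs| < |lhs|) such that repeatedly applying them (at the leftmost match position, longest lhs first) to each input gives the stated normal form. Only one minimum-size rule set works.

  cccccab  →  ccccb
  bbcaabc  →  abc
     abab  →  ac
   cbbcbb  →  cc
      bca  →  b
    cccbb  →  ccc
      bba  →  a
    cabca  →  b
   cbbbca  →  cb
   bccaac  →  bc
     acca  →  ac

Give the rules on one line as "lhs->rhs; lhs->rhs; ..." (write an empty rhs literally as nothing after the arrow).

  | cccccab => ccccb
  | bbcaabc => caabc => abc
  | abab => ac
  | cbbcbb => ccbb => cc

bab->c; bb->; ca->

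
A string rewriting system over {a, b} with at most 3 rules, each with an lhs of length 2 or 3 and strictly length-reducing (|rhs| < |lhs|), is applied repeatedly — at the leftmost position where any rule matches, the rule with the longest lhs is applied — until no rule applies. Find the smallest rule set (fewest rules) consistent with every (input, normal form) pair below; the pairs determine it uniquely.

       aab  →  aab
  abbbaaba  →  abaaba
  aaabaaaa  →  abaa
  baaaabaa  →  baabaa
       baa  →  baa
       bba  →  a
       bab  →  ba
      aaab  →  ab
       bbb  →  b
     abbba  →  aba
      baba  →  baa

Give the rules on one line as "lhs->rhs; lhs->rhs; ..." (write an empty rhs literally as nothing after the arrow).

aaa->a; bab->ba; bb->

  | aab
  | abbbaaba => abaaba
  | aaabaaaa => abaaaa => abaa
  | baaaabaa => baabaa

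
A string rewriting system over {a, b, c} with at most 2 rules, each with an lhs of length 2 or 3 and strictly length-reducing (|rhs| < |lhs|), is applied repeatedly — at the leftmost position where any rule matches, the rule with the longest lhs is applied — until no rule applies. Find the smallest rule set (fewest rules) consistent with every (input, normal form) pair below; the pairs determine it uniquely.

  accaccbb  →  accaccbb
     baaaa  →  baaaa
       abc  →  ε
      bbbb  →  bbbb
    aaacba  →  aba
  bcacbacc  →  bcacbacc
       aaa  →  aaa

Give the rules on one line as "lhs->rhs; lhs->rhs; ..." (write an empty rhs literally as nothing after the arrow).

aac->; abc->

  | accaccbb
  | baaaa
  | abc => ε
  | bbbb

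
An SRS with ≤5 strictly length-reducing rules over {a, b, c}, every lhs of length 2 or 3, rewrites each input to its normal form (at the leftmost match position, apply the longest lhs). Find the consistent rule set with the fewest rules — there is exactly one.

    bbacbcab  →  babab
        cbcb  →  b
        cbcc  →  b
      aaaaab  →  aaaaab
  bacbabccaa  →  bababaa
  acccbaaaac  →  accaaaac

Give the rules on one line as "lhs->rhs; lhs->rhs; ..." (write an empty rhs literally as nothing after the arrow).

  | bbacbcab => bacbcab => babcab => babab
  | cbcb => bcb => bb => b
  | cbcc => bcc => bc => b
  | aaaaab

bb->b; bc->b; cb->b; ccb->c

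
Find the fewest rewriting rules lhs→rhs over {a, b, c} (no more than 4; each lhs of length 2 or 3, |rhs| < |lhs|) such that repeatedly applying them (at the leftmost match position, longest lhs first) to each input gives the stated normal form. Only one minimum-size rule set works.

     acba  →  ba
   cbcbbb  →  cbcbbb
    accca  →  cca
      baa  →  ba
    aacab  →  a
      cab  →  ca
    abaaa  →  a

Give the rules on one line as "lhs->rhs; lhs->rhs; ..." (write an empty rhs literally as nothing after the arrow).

aa->a; ab->a; ac->

  | acba => ba
  | cbcbbb
  | accca => cca
  | baa => ba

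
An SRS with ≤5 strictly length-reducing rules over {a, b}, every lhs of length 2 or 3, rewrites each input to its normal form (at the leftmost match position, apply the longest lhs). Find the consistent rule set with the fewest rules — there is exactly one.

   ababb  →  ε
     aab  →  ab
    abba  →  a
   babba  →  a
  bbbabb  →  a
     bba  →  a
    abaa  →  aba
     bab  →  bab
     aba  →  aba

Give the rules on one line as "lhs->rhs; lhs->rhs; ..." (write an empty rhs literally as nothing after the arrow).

  | ababb => abbb => bbb => ε
  | aab => ab
  | abba => bba => aa => a
  | babba => bbba => a

aa->a; abb->bb; bb->a; bbb->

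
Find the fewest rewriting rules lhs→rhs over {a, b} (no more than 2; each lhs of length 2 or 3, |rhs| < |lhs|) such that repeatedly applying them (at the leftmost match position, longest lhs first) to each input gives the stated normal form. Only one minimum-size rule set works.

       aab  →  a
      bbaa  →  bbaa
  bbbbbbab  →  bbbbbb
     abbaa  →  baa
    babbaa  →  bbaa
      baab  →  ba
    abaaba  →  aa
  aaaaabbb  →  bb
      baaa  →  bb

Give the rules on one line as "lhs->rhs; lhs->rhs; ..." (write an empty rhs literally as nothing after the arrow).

  | aab => a
  | bbaa
  | bbbbbbab => bbbbbb
  | abbaa => baa

aaa->b; ab->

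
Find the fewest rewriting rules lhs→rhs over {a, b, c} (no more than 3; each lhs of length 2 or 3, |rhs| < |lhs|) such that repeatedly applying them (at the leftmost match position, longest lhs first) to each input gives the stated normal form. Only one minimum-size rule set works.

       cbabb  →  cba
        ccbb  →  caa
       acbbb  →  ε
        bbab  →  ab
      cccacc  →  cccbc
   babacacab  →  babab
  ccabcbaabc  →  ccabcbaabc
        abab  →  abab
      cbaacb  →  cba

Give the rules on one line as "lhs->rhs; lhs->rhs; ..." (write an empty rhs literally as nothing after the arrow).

ac->b; bb->; cbb->aa

  | cbabb => cba
  | ccbb => caa
  | acbbb => bbbb => bb => ε
  | bbab => ab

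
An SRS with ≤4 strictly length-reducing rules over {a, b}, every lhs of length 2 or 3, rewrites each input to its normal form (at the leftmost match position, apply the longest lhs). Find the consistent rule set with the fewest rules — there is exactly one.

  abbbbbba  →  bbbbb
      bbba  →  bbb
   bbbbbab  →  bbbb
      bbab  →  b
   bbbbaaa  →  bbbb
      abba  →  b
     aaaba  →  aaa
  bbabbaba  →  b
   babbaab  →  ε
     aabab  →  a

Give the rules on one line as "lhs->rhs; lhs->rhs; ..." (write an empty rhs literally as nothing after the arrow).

  | abbbbbba => bbbbba => bbbbb
  | bbba => bbb
  | bbbbbab => bbbb
  | bbab => b

ab->; ba->b; bab->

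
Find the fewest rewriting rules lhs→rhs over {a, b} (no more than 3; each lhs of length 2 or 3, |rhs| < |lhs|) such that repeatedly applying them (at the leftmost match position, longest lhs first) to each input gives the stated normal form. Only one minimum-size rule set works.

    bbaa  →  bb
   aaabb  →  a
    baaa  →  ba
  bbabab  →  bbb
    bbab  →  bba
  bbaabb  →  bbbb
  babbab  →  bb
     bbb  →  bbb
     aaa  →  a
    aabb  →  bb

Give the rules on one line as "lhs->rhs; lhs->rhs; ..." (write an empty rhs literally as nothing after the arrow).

aa->; ab->a

  | bbaa => bb
  | aaabb => abb => ab => a
  | baaa => ba
  | bbabab => bbaab => bbb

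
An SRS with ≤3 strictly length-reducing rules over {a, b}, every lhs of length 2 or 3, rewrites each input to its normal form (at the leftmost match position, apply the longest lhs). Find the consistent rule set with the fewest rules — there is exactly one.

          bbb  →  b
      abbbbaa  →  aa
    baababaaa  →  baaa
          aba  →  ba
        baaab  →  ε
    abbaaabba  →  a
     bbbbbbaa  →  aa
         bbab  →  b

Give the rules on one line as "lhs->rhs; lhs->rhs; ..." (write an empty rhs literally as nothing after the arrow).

  | bbb => b
  | abbbbaa => bbbbaa => bbaa => aa
  | baababaaa => bababaaa => bbabaaa => abaaa => baaa
  | aba => ba

ab->b; bb->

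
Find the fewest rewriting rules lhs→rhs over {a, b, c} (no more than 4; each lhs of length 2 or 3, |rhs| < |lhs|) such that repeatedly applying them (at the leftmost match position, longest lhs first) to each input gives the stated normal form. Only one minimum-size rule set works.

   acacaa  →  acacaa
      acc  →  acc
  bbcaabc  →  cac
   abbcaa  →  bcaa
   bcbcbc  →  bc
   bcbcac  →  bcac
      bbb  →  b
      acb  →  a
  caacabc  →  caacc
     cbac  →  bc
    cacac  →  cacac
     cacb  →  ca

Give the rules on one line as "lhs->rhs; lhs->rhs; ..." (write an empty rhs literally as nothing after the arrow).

  | acacaa
  | acc
  | bbcaabc => caabc => cac
  | abbcaa => bcaa

ab->; bb->; cb->; cba->b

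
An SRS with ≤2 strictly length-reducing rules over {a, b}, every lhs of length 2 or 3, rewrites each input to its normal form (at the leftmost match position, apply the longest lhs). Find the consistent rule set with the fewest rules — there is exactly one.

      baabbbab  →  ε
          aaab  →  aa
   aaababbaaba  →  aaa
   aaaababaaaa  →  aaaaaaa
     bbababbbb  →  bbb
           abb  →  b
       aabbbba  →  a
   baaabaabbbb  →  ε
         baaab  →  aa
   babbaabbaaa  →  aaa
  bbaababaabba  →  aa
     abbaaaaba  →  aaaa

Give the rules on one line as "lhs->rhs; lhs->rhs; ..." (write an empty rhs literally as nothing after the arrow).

  | baabbbab => aabbbab => abbab => bab => ab => ε
  | aaab => aa
  | aaababbaaba => aaabbaaba => aabaaba => aaaba => aaa
  | aaaababaaaa => aaaabaaaa => aaaaaaa

ab->; ba->a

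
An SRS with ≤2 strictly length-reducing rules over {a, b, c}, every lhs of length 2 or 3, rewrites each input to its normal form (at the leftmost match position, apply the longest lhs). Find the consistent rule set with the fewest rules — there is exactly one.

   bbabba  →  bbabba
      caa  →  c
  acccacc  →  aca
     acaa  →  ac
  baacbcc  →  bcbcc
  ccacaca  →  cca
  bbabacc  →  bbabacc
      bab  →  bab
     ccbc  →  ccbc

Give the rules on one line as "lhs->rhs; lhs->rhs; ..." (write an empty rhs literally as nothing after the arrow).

  | bbabba
  | caa => c
  | acccacc => accac => aca
  | acaa => ac

aa->; cac->a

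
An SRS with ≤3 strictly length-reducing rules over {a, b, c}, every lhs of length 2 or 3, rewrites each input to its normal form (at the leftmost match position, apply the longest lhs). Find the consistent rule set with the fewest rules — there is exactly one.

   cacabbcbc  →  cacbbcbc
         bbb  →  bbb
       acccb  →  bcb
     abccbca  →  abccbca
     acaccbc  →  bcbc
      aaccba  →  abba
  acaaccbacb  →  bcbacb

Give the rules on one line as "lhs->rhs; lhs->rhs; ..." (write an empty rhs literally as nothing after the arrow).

  | cacabbcbc => cacbbcbc
  | bbb
  | acccb => bcb
  | abccbca

aca->ac; acc->b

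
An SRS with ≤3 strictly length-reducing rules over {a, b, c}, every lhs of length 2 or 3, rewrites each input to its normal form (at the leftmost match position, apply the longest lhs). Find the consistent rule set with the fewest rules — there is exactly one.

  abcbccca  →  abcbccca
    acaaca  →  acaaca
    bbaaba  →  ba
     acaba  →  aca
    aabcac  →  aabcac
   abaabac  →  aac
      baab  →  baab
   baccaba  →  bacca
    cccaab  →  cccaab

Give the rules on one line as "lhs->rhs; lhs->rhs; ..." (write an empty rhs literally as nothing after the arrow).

  | abcbccca
  | acaaca
  | bbaaba => baba => ba
  | acaba => aca

aba->a; bba->b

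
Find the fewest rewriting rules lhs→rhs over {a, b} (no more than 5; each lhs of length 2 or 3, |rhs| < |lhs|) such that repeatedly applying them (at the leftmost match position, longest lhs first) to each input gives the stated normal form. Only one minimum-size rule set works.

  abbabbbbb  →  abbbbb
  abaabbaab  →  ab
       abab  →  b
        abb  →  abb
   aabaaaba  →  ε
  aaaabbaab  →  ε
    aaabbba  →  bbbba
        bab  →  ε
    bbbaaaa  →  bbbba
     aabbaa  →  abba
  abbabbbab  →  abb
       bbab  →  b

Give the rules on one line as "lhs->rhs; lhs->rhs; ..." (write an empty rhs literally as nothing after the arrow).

aa->a; aaa->b; aba->; bab->

  | abbabbbbb => abbbbb
  | abaabbaab => abbaab => abbab => ab
  | abab => b
  | abb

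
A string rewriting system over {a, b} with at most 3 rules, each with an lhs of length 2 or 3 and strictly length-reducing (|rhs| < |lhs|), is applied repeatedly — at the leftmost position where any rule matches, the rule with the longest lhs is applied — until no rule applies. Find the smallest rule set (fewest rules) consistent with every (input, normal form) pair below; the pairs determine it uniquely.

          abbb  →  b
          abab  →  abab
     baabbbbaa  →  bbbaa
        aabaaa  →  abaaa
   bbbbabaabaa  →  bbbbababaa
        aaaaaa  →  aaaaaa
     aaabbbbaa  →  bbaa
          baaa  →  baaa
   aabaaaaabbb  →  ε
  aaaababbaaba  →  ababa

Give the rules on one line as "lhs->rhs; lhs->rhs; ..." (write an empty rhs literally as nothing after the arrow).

aab->ab; abb->

  | abbb => b
  | abab
  | baabbbbaa => babbbbaa => bbbaa
  | aabaaa => abaaa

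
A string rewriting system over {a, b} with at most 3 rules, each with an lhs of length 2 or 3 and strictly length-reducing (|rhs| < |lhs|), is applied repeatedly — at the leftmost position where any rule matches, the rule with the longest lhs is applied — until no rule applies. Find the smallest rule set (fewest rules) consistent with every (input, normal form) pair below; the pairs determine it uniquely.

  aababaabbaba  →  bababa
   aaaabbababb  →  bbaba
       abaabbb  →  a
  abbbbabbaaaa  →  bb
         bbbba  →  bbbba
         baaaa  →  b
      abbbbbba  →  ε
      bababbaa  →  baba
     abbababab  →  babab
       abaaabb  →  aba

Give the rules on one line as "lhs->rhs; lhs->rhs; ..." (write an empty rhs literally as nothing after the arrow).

aa->; abb->a

  | aababaabbaba => babaabbaba => babbbaba => bababa
  | aaaabbababb => aabbababb => bbababb => bbaba
  | abaabbb => abbbb => abb => a
  | abbbbabbaaaa => abbabbaaaa => aabbaaaa => bbaaaa => bbaa => bb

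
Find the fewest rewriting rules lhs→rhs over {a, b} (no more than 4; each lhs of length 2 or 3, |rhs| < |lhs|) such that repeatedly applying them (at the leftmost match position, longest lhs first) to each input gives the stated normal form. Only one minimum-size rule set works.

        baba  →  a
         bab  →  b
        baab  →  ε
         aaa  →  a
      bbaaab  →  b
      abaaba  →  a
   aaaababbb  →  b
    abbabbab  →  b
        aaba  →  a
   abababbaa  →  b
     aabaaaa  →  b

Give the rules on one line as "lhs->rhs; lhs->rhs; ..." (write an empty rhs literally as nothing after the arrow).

aa->b; ab->b; ba->a; bb->

  | baba => aba => ba => a
  | bab => ab => b
  | baab => aab => bb => ε
  | aaa => ba => a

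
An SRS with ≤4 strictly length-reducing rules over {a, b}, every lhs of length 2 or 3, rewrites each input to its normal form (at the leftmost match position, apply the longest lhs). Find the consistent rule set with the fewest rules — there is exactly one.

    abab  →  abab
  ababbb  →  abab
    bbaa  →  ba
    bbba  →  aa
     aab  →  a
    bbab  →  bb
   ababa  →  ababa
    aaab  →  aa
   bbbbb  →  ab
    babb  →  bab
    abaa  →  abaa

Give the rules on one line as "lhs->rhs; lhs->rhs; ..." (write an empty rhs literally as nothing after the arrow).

aab->a; abb->ab; bba->b; bbb->a

  | abab
  | ababbb => ababb => abab
  | bbaa => ba
  | bbba => aa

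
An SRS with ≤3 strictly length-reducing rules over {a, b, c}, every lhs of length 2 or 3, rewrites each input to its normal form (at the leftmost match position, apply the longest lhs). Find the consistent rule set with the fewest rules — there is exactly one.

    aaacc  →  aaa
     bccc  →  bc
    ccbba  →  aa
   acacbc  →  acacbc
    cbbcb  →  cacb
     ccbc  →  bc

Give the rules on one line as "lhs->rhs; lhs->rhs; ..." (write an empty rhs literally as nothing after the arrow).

bb->a; cc->

  | aaacc => aaa
  | bccc => bc
  | ccbba => bba => aa
  | acacbc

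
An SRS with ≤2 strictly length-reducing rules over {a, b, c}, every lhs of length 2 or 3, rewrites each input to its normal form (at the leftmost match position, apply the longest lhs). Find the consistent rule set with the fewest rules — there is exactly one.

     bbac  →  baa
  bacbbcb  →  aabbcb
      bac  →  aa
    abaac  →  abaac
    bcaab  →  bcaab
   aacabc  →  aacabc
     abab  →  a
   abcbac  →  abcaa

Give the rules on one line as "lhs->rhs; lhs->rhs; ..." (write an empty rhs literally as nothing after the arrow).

bab->; bac->aa

  | bbac => baa
  | bacbbcb => aabbcb
  | bac => aa
  | abaac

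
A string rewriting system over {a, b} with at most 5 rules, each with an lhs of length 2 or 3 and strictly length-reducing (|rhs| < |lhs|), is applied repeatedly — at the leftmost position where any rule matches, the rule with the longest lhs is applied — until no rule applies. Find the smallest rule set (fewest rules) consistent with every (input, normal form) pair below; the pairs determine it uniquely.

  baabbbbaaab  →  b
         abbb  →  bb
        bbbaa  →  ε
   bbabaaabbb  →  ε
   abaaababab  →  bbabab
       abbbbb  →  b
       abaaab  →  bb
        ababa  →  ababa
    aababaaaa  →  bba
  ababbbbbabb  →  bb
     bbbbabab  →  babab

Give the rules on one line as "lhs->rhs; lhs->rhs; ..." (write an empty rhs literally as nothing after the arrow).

  | baabbbbaaab => bbbbbaaab => bbaaab => bbbb => b
  | abbb => bb
  | bbbaa => aa => ε
  | bbabaaabbb => bbabbbbb => bbbbbb => bbb => ε

aa->; aaa->b; abb->b; bbb->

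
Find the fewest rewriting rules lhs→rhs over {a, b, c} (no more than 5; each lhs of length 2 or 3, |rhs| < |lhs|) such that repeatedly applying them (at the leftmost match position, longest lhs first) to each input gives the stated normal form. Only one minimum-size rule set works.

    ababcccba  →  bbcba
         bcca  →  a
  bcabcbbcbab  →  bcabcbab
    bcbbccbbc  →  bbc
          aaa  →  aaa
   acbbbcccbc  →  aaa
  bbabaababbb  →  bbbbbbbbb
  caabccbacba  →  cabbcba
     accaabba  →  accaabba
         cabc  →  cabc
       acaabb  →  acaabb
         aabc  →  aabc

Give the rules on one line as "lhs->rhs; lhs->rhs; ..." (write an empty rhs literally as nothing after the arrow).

aba->bb; bcc->; cbb->; cbc->aa

  | ababcccba => bbbcccba => bbcba
  | bcca => a
  | bcabcbbcbab => bcabcbab
  | bcbbccbbc => bccbbc => bbc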